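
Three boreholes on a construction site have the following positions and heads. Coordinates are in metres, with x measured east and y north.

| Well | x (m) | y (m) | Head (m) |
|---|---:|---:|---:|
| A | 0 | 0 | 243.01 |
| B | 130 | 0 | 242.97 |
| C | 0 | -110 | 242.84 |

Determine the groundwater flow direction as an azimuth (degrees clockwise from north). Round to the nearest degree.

∂h/∂x = (242.97 − 243.01) / (130 − 0) = -0.0003077
∂h/∂y = (242.84 − 243.01) / (-110 − 0) = +0.001545
Flow direction (−∇h) has components (+0.0003077 E, -0.001545 N).
Azimuth = atan2(E, N) = atan2(+0.0003077, -0.001545) = 168.7° ≈ 169°.

169°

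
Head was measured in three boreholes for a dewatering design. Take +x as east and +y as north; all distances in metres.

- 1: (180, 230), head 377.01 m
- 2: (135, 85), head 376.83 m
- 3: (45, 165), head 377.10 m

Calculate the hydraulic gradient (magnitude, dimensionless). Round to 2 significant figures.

0.0023

Taking 1 as reference: 2−1 = (-45, -145, -0.18); 3−1 = (-135, -65, +0.09).
Determinant of the coordinate differences = (-45)·(-65) − (-135)·(-145) = -16650.
∂h/∂x = [(-0.18)·(-65) − (+0.09)·(-145)] / -16650 = -0.001486
∂h/∂y = [(-45)·(+0.09) − (-135)·(-0.18)] / -16650 = +0.001703
|∇h| = √(-0.001486² + 0.001703²) = 0.00226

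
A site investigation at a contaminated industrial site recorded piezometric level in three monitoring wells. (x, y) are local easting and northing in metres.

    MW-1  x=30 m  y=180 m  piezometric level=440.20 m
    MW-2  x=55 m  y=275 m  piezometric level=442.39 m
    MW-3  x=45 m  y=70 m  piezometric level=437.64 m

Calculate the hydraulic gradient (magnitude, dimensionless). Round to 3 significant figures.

0.0232

Differences from MW-1: to MW-2 (Δx, Δy, Δh) = (25, 95, +2.19); to MW-3 = (15, -110, -2.56).
Solve a·Δx + b·Δy = Δh: det = 25·(-110) − 15·95 = -4175.
∂h/∂x = [(+2.19)·(-110) − (-2.56)·95] / -4175 = -0.0005509
∂h/∂y = [25·(-2.56) − 15·(+2.19)] / -4175 = +0.02320
|∇h| = √(-0.0005509² + 0.02320²) = 0.02321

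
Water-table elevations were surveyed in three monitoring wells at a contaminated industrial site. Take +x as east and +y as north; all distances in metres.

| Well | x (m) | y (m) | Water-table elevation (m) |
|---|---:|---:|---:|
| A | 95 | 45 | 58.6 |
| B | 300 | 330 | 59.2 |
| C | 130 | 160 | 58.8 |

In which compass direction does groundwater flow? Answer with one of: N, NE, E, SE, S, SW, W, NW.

SW

Three-point gradient (reference A): Δ to B = (205, 285, +0.6), Δ to C = (35, 115, +0.2).
∂h/∂x = +0.0008824, ∂h/∂y = +0.001471 (det = 13600).
Flow = −∇h = (-0.0008824 east, -0.001471 north), which points southwest.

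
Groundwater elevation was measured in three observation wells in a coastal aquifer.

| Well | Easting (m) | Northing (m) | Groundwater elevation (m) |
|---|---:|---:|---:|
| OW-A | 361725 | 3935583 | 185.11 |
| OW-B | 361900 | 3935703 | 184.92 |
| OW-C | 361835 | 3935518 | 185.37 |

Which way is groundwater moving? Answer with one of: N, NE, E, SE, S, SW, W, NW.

Differences from OW-A: to OW-B (Δx, Δy, Δh) = (175, 120, -0.19); to OW-C = (110, -65, +0.26).
Determinant of the coordinate differences = 175·(-65) − 110·120 = -24575.
∂h/∂x = [(-0.19)·(-65) − (+0.26)·120] / -24575 = +0.0007670
∂h/∂y = [175·(+0.26) − 110·(-0.19)] / -24575 = -0.002702
Flow = −∇h = (-0.0007670 east, +0.002702 north), which points north.

N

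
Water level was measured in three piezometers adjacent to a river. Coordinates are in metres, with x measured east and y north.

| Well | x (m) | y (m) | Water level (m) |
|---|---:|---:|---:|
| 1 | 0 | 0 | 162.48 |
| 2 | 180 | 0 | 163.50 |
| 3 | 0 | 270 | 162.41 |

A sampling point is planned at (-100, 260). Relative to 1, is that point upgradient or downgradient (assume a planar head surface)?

∂h/∂x = (163.50 − 162.48) / (180 − 0) = +0.005667
∂h/∂y = (162.41 − 162.48) / (270 − 0) = -0.0002593
Head at (-100, 260) = 162.48 + (+0.005667)·(-100) + (-0.0002593)·(260) = 161.85 m.
That is lower than the 162.48 m at 1, so the point is downgradient.

downgradient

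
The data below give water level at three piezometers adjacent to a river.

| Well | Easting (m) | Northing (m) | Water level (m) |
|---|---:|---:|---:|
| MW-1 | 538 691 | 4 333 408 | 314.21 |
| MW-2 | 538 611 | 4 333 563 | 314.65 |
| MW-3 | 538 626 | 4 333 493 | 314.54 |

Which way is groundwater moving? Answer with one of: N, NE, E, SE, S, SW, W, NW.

Differences from MW-1: to MW-2 (Δx, Δy, Δh) = (-80, 155, +0.44); to MW-3 = (-65, 85, +0.33).
Determinant of the coordinate differences = (-80)·85 − (-65)·155 = 3275.
∂h/∂x = [(+0.44)·85 − (+0.33)·155] / 3275 = -0.004198
∂h/∂y = [(-80)·(+0.33) − (-65)·(+0.44)] / 3275 = +0.0006718
Flow = −∇h = (+0.004198 east, -0.0006718 north), which points east.

E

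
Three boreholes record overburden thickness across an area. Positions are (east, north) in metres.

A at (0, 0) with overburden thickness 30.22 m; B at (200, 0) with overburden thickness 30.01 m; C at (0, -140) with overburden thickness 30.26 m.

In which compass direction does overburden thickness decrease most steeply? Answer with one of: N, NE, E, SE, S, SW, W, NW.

E

∂d/∂x = (30.01 − 30.22) / (200 − 0) = -0.001050
∂d/∂y = (30.26 − 30.22) / (-140 − 0) = -0.0002857
Steepest decrease is along −∇f = (+0.001050 E, +0.0002857 N) → east.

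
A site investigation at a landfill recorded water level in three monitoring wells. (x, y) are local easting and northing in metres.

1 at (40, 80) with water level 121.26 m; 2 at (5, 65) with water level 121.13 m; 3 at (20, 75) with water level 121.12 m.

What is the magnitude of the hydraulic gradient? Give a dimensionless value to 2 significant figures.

0.022

With h = a·x + b·y + c and 1 as origin, the differences give:
  (-35)·a + (-15)·b = -0.13
  (-20)·a + (-5)·b = -0.14
Eliminate b (×(-5) and ×(-15), subtract): -125·a = -1.450 → a = ∂h/∂x = +0.01160
Back-substitute: b = ∂h/∂y = -0.01840.
|∇h| = √(0.01160² + -0.01840²) = 0.02175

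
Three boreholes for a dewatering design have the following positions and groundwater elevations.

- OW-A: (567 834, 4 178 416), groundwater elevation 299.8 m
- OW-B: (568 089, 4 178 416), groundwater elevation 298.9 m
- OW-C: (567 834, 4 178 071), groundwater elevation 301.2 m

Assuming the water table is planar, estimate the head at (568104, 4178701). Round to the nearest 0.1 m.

∂h/∂x = (298.9 − 299.8) / (568089 − 567834) = -0.003529
∂h/∂y = (301.2 − 299.8) / (4178071 − 4178416) = -0.004058
h(568104, 4178701) = 299.8 + (-0.003529)·(270) + (-0.004058)·(285) = 299.8 -0.953 -1.157 = 297.691 m.

297.7 m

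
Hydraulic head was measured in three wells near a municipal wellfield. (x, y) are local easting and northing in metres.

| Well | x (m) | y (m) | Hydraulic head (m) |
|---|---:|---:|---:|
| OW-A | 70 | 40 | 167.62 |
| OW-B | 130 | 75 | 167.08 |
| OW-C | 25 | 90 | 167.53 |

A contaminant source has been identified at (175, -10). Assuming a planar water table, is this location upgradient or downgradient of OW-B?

upgradient

Taking OW-A as reference: OW-B−OW-A = (60, 35, -0.54); OW-C−OW-A = (-45, 50, -0.09).
Solve a·Δx + b·Δy = Δh: det = 60·50 − (-45)·35 = 4575.
∂h/∂x = [(-0.54)·50 − (-0.09)·35] / 4575 = -0.005213
∂h/∂y = [60·(-0.09) − (-45)·(-0.54)] / 4575 = -0.006492
Head at (175, -10) = 167.62 + (-0.005213)·(105) + (-0.006492)·(-50) = 167.40 m.
That is higher than the 167.08 m at OW-B, so the point is upgradient.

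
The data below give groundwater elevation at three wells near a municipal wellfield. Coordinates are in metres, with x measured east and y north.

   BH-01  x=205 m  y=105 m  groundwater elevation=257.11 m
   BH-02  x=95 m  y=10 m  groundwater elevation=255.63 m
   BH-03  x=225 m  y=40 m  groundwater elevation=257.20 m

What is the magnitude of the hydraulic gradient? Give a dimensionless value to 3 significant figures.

0.0118

Taking BH-01 as reference: BH-02−BH-01 = (-110, -95, -1.48); BH-03−BH-01 = (20, -65, +0.09).
Solve a·Δx + b·Δy = Δh: det = (-110)·(-65) − 20·(-95) = 9050.
∂h/∂x = [(-1.48)·(-65) − (+0.09)·(-95)] / 9050 = +0.01157
∂h/∂y = [(-110)·(+0.09) − 20·(-1.48)] / 9050 = +0.002177
|∇h| = √(0.01157² + 0.002177²) = 0.01177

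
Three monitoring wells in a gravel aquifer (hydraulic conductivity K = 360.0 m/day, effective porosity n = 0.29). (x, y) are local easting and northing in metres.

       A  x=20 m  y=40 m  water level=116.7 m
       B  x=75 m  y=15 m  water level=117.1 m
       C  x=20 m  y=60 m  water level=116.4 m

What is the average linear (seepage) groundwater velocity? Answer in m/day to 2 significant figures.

19 m/day

Taking A as reference: B−A = (55, -25, +0.4); C−A = (0, 20, -0.3).
Solve a·Δx + b·Δy = Δh: det = 55·20 − 0·(-25) = 1100.
∂h/∂x = [(+0.4)·20 − (-0.3)·(-25)] / 1100 = +0.0004545
∂h/∂y = [55·(-0.3) − 0·(+0.4)] / 1100 = -0.01500
|∇h| = √(0.0004545² + -0.01500²) = 0.01501
Seepage velocity v = K·i/n = 360.0 × 0.01501 / 0.29 = 18.63 m/day.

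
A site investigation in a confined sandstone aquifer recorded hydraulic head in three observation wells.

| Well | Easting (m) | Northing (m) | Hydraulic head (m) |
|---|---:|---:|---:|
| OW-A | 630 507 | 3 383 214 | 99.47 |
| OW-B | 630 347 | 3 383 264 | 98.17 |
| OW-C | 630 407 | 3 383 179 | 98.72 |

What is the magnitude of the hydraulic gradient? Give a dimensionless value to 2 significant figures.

0.0079

Taking OW-A as reference: OW-B−OW-A = (-160, 50, -1.30); OW-C−OW-A = (-100, -35, -0.75).
Determinant of the coordinate differences = (-160)·(-35) − (-100)·50 = 10600.
∂h/∂x = [(-1.30)·(-35) − (-0.75)·50] / 10600 = +0.007830
∂h/∂y = [(-160)·(-0.75) − (-100)·(-1.30)] / 10600 = -0.0009434
|∇h| = √(0.007830² + -0.0009434²) = 0.007887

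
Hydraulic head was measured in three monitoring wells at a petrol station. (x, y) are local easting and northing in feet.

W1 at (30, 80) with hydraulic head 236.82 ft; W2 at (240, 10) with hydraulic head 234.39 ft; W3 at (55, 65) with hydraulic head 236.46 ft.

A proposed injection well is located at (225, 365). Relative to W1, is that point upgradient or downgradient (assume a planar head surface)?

upgradient

With h = a·x + b·y + c and W1 as origin, the differences give:
  210·a + (-70)·b = -2.43
  25·a + (-15)·b = -0.36
Eliminate b (×(-15) and ×(-70), subtract): -1400·a = 11.250 → a = ∂h/∂x = -0.008036
Back-substitute: b = ∂h/∂y = +0.01061.
Head at (225, 365) = 236.82 + (-0.008036)·(195) + (+0.01061)·(285) = 238.28 ft.
That is higher than the 236.82 ft at W1, so the point is upgradient.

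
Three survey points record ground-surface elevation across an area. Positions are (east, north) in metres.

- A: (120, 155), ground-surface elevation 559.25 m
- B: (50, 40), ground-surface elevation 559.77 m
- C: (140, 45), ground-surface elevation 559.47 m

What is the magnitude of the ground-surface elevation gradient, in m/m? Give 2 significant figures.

0.0041 m/m

Three-point gradient (reference A): Δ to B = (-70, -115, +0.52), Δ to C = (20, -110, +0.22).
∂z/∂x = -0.003190, ∂z/∂y = -0.002580 (det = 10000).
|∇f| = √(-0.003190² + -0.002580²) = 0.004103 m/m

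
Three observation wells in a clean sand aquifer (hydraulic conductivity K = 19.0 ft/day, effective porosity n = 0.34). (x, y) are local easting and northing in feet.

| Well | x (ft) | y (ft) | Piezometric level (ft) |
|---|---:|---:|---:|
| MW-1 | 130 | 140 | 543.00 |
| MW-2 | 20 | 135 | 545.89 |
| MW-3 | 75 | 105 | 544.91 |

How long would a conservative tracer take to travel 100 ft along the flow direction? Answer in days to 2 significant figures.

Differences from MW-1: to MW-2 (Δx, Δy, Δh) = (-110, -5, +2.89); to MW-3 = (-55, -35, +1.91).
Solve a·Δx + b·Δy = Δh: det = (-110)·(-35) − (-55)·(-5) = 3575.
∂h/∂x = [(+2.89)·(-35) − (+1.91)·(-5)] / 3575 = -0.02562
∂h/∂y = [(-110)·(+1.91) − (-55)·(+2.89)] / 3575 = -0.01431
|∇h| = √(-0.02562² + -0.01431²) = 0.02935
Seepage velocity v = K·i/n = 19.0 × 0.02935 / 0.34 = 1.64 ft/day.
t = 100 / 1.64 = 60.98 days.

61 days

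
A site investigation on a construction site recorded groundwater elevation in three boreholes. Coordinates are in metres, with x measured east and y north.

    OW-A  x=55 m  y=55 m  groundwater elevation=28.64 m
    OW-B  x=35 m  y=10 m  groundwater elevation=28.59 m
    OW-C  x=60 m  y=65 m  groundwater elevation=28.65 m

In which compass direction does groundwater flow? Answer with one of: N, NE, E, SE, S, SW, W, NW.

SE

With h = a·x + b·y + c and OW-A as origin, the differences give:
  (-20)·a + (-45)·b = -0.05
  5·a + 10·b = +0.01
Eliminate b (×10 and ×(-45), subtract): 25·a = -0.050 → a = ∂h/∂x = -0.002000
Back-substitute: b = ∂h/∂y = +0.002000.
Flow = −∇h = (+0.002000 east, -0.002000 north), which points southeast.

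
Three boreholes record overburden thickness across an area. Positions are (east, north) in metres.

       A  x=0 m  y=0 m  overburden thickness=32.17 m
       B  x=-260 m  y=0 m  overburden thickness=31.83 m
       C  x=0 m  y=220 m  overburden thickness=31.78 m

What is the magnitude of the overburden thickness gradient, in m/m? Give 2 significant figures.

0.0022 m/m

∂d/∂x = (31.83 − 32.17) / (-260 − 0) = +0.001308
∂d/∂y = (31.78 − 32.17) / (220 − 0) = -0.001773
|∇f| = √(0.001308² + -0.001773²) = 0.002203 m/m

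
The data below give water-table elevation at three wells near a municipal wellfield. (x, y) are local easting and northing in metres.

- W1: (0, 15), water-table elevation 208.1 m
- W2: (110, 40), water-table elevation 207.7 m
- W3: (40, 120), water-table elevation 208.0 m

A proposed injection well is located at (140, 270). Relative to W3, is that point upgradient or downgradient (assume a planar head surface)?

downgradient

With h = a·x + b·y + c and W1 as origin, the differences give:
  110·a + 25·b = -0.4
  40·a + 105·b = -0.1
Eliminate b (×105 and ×25, subtract): 10550·a = -39.50 → a = ∂h/∂x = -0.003744
Back-substitute: b = ∂h/∂y = +0.0004739.
Head at (140, 270) = 208.1 + (-0.003744)·(140) + (+0.0004739)·(255) = 207.70 m.
That is lower than the 208.0 m at W3, so the point is downgradient.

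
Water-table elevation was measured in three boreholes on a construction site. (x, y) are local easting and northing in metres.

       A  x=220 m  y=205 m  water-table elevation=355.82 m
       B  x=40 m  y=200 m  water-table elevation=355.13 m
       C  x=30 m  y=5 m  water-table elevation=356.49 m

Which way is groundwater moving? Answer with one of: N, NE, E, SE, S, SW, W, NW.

NW

Taking A as reference: B−A = (-180, -5, -0.69); C−A = (-190, -200, +0.67).
Solve a·Δx + b·Δy = Δh: det = (-180)·(-200) − (-190)·(-5) = 35050.
∂h/∂x = [(-0.69)·(-200) − (+0.67)·(-5)] / 35050 = +0.004033
∂h/∂y = [(-180)·(+0.67) − (-190)·(-0.69)] / 35050 = -0.007181
Flow = −∇h = (-0.004033 east, +0.007181 north), which points northwest.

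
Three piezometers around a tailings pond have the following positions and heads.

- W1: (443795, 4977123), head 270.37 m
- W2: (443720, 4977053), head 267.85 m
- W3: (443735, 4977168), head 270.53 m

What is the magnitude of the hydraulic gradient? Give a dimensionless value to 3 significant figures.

Taking W1 as reference: W2−W1 = (-75, -70, -2.52); W3−W1 = (-60, 45, +0.16).
Determinant of the coordinate differences = (-75)·45 − (-60)·(-70) = -7575.
∂h/∂x = [(-2.52)·45 − (+0.16)·(-70)] / -7575 = +0.01349
∂h/∂y = [(-75)·(+0.16) − (-60)·(-2.52)] / -7575 = +0.02154
|∇h| = √(0.01349² + 0.02154²) = 0.02542

0.0254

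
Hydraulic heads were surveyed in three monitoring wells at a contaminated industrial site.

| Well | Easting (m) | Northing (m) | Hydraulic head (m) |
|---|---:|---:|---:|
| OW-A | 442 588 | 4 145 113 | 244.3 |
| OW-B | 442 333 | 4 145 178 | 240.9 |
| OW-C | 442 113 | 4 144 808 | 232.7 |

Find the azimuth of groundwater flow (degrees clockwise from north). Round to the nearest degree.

With h = a·x + b·y + c and OW-A as origin, the differences give:
  (-255)·a + 65·b = -3.4
  (-475)·a + (-305)·b = -11.6
Eliminate b (×(-305) and ×65, subtract): 108650·a = 1791.00 → a = ∂h/∂x = +0.01648
Back-substitute: b = ∂h/∂y = +0.01236.
Flow direction (−∇h) has components (-0.01648 E, -0.01236 N).
Azimuth = atan2(E, N) = atan2(-0.01648, -0.01236) = 233.1° ≈ 233°.

233°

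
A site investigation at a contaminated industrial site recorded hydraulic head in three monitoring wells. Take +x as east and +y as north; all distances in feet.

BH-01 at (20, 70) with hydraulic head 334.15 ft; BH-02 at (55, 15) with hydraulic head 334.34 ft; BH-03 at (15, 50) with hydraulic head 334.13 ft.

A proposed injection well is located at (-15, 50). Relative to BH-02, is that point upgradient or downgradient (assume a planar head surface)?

downgradient

Taking BH-01 as reference: BH-02−BH-01 = (35, -55, +0.19); BH-03−BH-01 = (-5, -20, -0.02).
Solve a·Δx + b·Δy = Δh: det = 35·(-20) − (-5)·(-55) = -975.
∂h/∂x = [(+0.19)·(-20) − (-0.02)·(-55)] / -975 = +0.005026
∂h/∂y = [35·(-0.02) − (-5)·(+0.19)] / -975 = -0.0002564
Head at (-15, 50) = 334.15 + (+0.005026)·(-35) + (-0.0002564)·(-20) = 333.98 ft.
That is lower than the 334.34 ft at BH-02, so the point is downgradient.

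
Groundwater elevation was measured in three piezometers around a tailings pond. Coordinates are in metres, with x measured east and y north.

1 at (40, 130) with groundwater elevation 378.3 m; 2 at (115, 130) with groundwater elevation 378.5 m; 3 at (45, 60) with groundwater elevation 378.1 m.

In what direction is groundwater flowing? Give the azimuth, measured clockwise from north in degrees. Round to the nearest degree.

Three-point gradient (reference 1): Δ to 2 = (75, 0, +0.2), Δ to 3 = (5, -70, -0.2).
∂h/∂x = +0.002667, ∂h/∂y = +0.003048 (det = -5250).
Flow direction (−∇h) has components (-0.002667 E, -0.003048 N).
Azimuth = atan2(E, N) = atan2(-0.002667, -0.003048) = 221.2° ≈ 221°.

221°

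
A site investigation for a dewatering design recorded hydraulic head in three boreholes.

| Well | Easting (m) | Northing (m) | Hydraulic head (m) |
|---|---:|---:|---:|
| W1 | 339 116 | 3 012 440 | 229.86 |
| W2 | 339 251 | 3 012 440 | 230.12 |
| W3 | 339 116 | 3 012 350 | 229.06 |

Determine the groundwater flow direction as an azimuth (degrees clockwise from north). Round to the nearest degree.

192°

∂h/∂x = (230.12 − 229.86) / (339251 − 339116) = +0.001926
∂h/∂y = (229.06 − 229.86) / (3012350 − 3012440) = +0.008889
Flow direction (−∇h) has components (-0.001926 E, -0.008889 N).
Azimuth = atan2(E, N) = atan2(-0.001926, -0.008889) = 192.2° ≈ 192°.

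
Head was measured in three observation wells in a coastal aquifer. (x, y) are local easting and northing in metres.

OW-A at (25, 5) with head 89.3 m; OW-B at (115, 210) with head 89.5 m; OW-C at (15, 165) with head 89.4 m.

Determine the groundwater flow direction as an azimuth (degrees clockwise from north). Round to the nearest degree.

Taking OW-A as reference: OW-B−OW-A = (90, 205, +0.2); OW-C−OW-A = (-10, 160, +0.1).
Solve a·Δx + b·Δy = Δh: det = 90·160 − (-10)·205 = 16450.
∂h/∂x = [(+0.2)·160 − (+0.1)·205] / 16450 = +0.0006991
∂h/∂y = [90·(+0.1) − (-10)·(+0.2)] / 16450 = +0.0006687
Flow direction (−∇h) has components (-0.0006991 E, -0.0006687 N).
Azimuth = atan2(E, N) = atan2(-0.0006991, -0.0006687) = 226.3° ≈ 226°.

226°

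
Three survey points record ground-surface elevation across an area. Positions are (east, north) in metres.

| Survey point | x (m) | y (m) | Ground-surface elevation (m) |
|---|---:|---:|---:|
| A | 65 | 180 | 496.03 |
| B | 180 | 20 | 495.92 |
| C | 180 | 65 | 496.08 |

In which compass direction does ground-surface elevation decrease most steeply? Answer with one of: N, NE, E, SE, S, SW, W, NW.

SW

Differences from A: to B (Δx, Δy, Δh) = (115, -160, -0.11); to C = (115, -115, +0.05).
Solve a·Δx + b·Δy = Δz: det = 115·(-115) − 115·(-160) = 5175.
∂z/∂x = [(-0.11)·(-115) − (+0.05)·(-160)] / 5175 = +0.003990
∂z/∂y = [115·(+0.05) − 115·(-0.11)] / 5175 = +0.003556
Steepest decrease is along −∇f = (-0.003990 E, -0.003556 N) → southwest.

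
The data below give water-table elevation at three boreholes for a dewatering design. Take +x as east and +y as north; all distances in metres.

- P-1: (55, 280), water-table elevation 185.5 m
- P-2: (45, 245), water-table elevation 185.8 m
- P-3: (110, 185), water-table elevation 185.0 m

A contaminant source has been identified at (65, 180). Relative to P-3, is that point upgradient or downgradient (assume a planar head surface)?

Three-point gradient (reference P-1): Δ to P-2 = (-10, -35, +0.3), Δ to P-3 = (55, -95, -0.5).
∂h/∂x = -0.01600, ∂h/∂y = -0.004000 (det = 2875).
Head at (65, 180) = 185.5 + (-0.01600)·(10) + (-0.004000)·(-100) = 185.74 m.
That is higher than the 185.0 m at P-3, so the point is upgradient.

upgradient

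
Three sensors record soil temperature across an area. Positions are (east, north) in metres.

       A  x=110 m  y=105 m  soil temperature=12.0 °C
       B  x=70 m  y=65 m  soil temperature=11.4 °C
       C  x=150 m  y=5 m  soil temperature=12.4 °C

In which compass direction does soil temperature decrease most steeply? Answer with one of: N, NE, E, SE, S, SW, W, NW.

Taking A as reference: B−A = (-40, -40, -0.6); C−A = (40, -100, +0.4).
Solve a·Δx + b·Δy = ΔT: det = (-40)·(-100) − 40·(-40) = 5600.
∂T/∂x = [(-0.6)·(-100) − (+0.4)·(-40)] / 5600 = +0.01357
∂T/∂y = [(-40)·(+0.4) − 40·(-0.6)] / 5600 = +0.001429
Steepest decrease is along −∇f = (-0.01357 E, -0.001429 N) → west.

W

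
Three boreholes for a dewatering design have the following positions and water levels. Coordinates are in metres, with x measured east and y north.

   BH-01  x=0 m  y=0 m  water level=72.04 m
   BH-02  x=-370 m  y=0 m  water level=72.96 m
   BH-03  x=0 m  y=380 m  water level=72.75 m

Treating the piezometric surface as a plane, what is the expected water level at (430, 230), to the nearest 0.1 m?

71.4 m

∂h/∂x = (72.96 − 72.04) / (-370 − 0) = -0.002486
∂h/∂y = (72.75 − 72.04) / (380 − 0) = +0.001868
h(430, 230) = 72.04 + (-0.002486)·(430) + (+0.001868)·(230) = 72.04 -1.069 +0.430 = 71.401 m.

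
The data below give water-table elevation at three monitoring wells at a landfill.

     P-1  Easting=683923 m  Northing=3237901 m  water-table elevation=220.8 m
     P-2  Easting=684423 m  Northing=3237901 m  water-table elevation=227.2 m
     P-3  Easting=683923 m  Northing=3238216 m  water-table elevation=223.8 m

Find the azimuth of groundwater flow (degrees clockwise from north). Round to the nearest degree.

∂h/∂x = (227.2 − 220.8) / (684423 − 683923) = +0.01280
∂h/∂y = (223.8 − 220.8) / (3238216 − 3237901) = +0.009524
Flow direction (−∇h) has components (-0.01280 E, -0.009524 N).
Azimuth = atan2(E, N) = atan2(-0.01280, -0.009524) = 233.3° ≈ 233°.

233°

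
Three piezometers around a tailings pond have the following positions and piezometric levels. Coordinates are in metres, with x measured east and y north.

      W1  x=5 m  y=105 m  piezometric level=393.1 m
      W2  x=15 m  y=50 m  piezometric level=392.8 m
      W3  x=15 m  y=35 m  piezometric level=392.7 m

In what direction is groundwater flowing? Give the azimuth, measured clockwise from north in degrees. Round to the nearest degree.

225°

Differences from W1: to W2 (Δx, Δy, Δh) = (10, -55, -0.3); to W3 = (10, -70, -0.4).
Solve a·Δx + b·Δy = Δh: det = 10·(-70) − 10·(-55) = -150.
∂h/∂x = [(-0.3)·(-70) − (-0.4)·(-55)] / -150 = +0.006667
∂h/∂y = [10·(-0.4) − 10·(-0.3)] / -150 = +0.006667
Flow direction (−∇h) has components (-0.006667 E, -0.006667 N).
Azimuth = atan2(E, N) = atan2(-0.006667, -0.006667) = 225.0° ≈ 225°.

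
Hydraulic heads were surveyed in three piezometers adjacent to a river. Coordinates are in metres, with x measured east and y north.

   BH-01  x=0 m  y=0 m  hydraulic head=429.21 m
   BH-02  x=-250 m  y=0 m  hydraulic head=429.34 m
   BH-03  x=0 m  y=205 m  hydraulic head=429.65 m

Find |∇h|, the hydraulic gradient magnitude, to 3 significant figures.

0.00221

∂h/∂x = (429.34 − 429.21) / (-250 − 0) = -0.0005200
∂h/∂y = (429.65 − 429.21) / (205 − 0) = +0.002146
|∇h| = √(-0.0005200² + 0.002146²) = 0.002208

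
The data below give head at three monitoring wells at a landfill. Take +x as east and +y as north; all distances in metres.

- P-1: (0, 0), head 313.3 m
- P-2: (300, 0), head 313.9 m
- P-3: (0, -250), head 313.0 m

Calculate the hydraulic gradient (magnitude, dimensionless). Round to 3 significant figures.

∂h/∂x = (313.9 − 313.3) / (300 − 0) = +0.002000
∂h/∂y = (313.0 − 313.3) / (-250 − 0) = +0.001200
|∇h| = √(0.002000² + 0.001200²) = 0.002332

0.00233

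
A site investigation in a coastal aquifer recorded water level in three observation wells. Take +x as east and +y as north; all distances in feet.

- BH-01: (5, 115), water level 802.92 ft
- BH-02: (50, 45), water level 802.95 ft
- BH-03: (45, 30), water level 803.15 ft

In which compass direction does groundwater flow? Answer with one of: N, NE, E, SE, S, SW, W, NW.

NE

Differences from BH-01: to BH-02 (Δx, Δy, Δh) = (45, -70, +0.03); to BH-03 = (40, -85, +0.23).
Determinant of the coordinate differences = 45·(-85) − 40·(-70) = -1025.
∂h/∂x = [(+0.03)·(-85) − (+0.23)·(-70)] / -1025 = -0.01322
∂h/∂y = [45·(+0.23) − 40·(+0.03)] / -1025 = -0.008927
Flow = −∇h = (+0.01322 east, +0.008927 north), which points northeast.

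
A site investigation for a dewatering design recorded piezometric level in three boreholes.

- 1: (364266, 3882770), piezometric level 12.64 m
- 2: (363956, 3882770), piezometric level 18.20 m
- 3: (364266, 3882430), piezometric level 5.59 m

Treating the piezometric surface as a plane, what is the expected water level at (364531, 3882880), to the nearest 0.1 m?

10.2 m

∂h/∂x = (18.20 − 12.64) / (363956 − 364266) = -0.01794
∂h/∂y = (5.59 − 12.64) / (3882430 − 3882770) = +0.02074
h(364531, 3882880) = 12.64 + (-0.01794)·(265) + (+0.02074)·(110) = 12.64 -4.753 +2.281 = 10.168 m.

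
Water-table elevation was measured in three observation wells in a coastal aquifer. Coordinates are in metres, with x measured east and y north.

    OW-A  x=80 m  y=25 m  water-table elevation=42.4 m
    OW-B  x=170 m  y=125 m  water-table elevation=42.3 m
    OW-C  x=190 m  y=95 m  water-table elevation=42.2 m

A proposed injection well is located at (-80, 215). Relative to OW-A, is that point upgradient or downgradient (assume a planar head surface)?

upgradient

Taking OW-A as reference: OW-B−OW-A = (90, 100, -0.1); OW-C−OW-A = (110, 70, -0.2).
Solve a·Δx + b·Δy = Δh: det = 90·70 − 110·100 = -4700.
∂h/∂x = [(-0.1)·70 − (-0.2)·100] / -4700 = -0.002766
∂h/∂y = [90·(-0.2) − 110·(-0.1)] / -4700 = +0.001489
Head at (-80, 215) = 42.4 + (-0.002766)·(-160) + (+0.001489)·(190) = 43.13 m.
That is higher than the 42.4 m at OW-A, so the point is upgradient.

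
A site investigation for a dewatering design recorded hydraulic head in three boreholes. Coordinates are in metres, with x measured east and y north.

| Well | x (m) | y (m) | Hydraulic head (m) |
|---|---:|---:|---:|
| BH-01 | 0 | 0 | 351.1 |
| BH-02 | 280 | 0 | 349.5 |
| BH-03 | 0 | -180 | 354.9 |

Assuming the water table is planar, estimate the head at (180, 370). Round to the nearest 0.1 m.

342.3 m

∂h/∂x = (349.5 − 351.1) / (280 − 0) = -0.005714
∂h/∂y = (354.9 − 351.1) / (-180 − 0) = -0.02111
h(180, 370) = 351.1 + (-0.005714)·(180) + (-0.02111)·(370) = 351.1 -1.029 -7.811 = 342.260 m.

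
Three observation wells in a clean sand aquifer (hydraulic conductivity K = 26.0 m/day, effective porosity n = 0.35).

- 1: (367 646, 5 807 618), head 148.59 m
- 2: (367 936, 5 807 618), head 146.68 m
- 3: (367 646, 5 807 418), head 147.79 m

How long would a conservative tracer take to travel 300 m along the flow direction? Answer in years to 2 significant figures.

∂h/∂x = (146.68 − 148.59) / (367936 − 367646) = -0.006586
∂h/∂y = (147.79 − 148.59) / (5807418 − 5807618) = +0.004000
|∇h| = √(-0.006586² + 0.004000²) = 0.007706
Seepage velocity v = K·i/n = 26.0 × 0.007706 / 0.35 = 0.5724 m/day.
t = 300 / 0.5724 = 524.1 days = 1.43 years.

1.4 years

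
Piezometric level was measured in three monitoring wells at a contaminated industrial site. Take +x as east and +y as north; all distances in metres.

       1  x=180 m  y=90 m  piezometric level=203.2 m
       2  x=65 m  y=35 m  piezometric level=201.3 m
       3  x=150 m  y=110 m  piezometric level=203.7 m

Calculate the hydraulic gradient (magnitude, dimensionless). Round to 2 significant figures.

Taking 1 as reference: 2−1 = (-115, -55, -1.9); 3−1 = (-30, 20, +0.5).
Solve a·Δx + b·Δy = Δh: det = (-115)·20 − (-30)·(-55) = -3950.
∂h/∂x = [(-1.9)·20 − (+0.5)·(-55)] / -3950 = +0.002658
∂h/∂y = [(-115)·(+0.5) − (-30)·(-1.9)] / -3950 = +0.02899
|∇h| = √(0.002658² + 0.02899²) = 0.02911

0.029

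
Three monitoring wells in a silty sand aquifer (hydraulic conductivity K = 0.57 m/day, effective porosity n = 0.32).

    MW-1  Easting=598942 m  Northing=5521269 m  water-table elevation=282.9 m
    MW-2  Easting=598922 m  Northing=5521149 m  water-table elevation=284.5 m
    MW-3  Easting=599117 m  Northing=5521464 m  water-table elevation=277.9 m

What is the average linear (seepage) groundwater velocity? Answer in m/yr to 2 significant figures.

Differences from MW-1: to MW-2 (Δx, Δy, Δh) = (-20, -120, +1.6); to MW-3 = (175, 195, -5.0).
Determinant of the coordinate differences = (-20)·195 − 175·(-120) = 17100.
∂h/∂x = [(+1.6)·195 − (-5.0)·(-120)] / 17100 = -0.01684
∂h/∂y = [(-20)·(-5.0) − 175·(+1.6)] / 17100 = -0.01053
|∇h| = √(-0.01684² + -0.01053²) = 0.01986
Seepage velocity v = K·i/n = 0.57 × 0.01986 / 0.32 = 0.03538 m/day = 12.92 m/yr.

13 m/yr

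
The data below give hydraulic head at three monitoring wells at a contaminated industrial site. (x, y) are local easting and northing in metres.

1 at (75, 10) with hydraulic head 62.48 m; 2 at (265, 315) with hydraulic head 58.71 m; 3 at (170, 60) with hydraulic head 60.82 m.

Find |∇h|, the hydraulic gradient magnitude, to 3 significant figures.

0.0165

With h = a·x + b·y + c and 1 as origin, the differences give:
  190·a + 305·b = -3.77
  95·a + 50·b = -1.66
Eliminate b (×50 and ×305, subtract): -19475·a = 317.800 → a = ∂h/∂x = -0.01632
Back-substitute: b = ∂h/∂y = -0.002195.
|∇h| = √(-0.01632² + -0.002195²) = 0.01647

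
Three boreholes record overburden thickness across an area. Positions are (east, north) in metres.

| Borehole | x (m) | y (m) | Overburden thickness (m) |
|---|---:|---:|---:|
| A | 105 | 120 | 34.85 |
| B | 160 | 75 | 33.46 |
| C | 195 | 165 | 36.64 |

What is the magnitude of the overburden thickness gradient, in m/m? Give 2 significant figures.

0.034 m/m

Three-point gradient (reference A): Δ to B = (55, -45, -1.39), Δ to C = (90, 45, +1.79).
∂d/∂x = +0.002759, ∂d/∂y = +0.03426 (det = 6525).
|∇f| = √(0.002759² + 0.03426²) = 0.03437 m/m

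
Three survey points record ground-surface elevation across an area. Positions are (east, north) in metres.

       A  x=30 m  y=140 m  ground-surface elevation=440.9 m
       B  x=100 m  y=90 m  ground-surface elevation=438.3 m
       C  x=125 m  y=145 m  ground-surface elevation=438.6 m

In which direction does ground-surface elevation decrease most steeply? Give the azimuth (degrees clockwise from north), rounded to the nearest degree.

124°

With z = a·x + b·y + c and A as origin, the differences give:
  70·a + (-50)·b = -2.6
  95·a + 5·b = -2.3
Eliminate b (×5 and ×(-50), subtract): 5100·a = -128.00 → a = ∂z/∂x = -0.02510
Back-substitute: b = ∂z/∂y = +0.01686.
Steepest decrease is along −∇f: components (+0.02510 E, -0.01686 N).
Azimuth = atan2(+0.02510, -0.01686) = 123.9° ≈ 124°.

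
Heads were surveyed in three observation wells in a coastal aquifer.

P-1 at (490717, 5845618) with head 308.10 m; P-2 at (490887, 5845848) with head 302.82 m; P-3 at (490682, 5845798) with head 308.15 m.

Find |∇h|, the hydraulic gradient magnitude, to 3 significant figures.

0.0253

Taking P-1 as reference: P-2−P-1 = (170, 230, -5.28); P-3−P-1 = (-35, 180, +0.05).
Determinant of the coordinate differences = 170·180 − (-35)·230 = 38650.
∂h/∂x = [(-5.28)·180 − (+0.05)·230] / 38650 = -0.02489
∂h/∂y = [170·(+0.05) − (-35)·(-5.28)] / 38650 = -0.004561
|∇h| = √(-0.02489² + -0.004561²) = 0.0253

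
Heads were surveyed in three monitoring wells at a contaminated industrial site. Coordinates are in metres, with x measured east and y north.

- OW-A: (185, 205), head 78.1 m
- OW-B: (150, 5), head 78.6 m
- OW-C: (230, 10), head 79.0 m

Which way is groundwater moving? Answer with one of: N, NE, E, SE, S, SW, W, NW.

Differences from OW-A: to OW-B (Δx, Δy, Δh) = (-35, -200, +0.5); to OW-C = (45, -195, +0.9).
Solve a·Δx + b·Δy = Δh: det = (-35)·(-195) − 45·(-200) = 15825.
∂h/∂x = [(+0.5)·(-195) − (+0.9)·(-200)] / 15825 = +0.005213
∂h/∂y = [(-35)·(+0.9) − 45·(+0.5)] / 15825 = -0.003412
Flow = −∇h = (-0.005213 east, +0.003412 north), which points northwest.

NW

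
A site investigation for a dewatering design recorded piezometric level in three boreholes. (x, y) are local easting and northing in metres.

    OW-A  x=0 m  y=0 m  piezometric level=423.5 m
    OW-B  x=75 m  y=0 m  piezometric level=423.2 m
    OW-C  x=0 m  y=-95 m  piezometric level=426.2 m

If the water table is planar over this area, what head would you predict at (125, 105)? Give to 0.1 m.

∂h/∂x = (423.2 − 423.5) / (75 − 0) = -0.004000
∂h/∂y = (426.2 − 423.5) / (-95 − 0) = -0.02842
h(125, 105) = 423.5 + (-0.004000)·(125) + (-0.02842)·(105) = 423.5 -0.500 -2.984 = 420.016 m.

420.0 m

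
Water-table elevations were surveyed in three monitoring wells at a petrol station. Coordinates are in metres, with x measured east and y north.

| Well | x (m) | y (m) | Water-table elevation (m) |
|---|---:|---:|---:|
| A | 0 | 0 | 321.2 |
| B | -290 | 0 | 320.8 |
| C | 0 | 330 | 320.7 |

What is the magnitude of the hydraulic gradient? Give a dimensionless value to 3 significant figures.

∂h/∂x = (320.8 − 321.2) / (-290 − 0) = +0.001379
∂h/∂y = (320.7 − 321.2) / (330 − 0) = -0.001515
|∇h| = √(0.001379² + -0.001515²) = 0.002049

0.00205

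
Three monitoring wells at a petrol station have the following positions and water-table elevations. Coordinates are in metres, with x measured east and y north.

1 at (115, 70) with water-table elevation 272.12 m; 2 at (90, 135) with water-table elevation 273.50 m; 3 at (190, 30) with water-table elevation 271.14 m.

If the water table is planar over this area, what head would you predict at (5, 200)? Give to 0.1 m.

275.0 m

Taking 1 as reference: 2−1 = (-25, 65, +1.38); 3−1 = (75, -40, -0.98).
Determinant of the coordinate differences = (-25)·(-40) − 75·65 = -3875.
∂h/∂x = [(+1.38)·(-40) − (-0.98)·65] / -3875 = -0.002194
∂h/∂y = [(-25)·(-0.98) − 75·(+1.38)] / -3875 = +0.02039
h(5, 200) = 272.12 + (-0.002194)·(-110) + (+0.02039)·(130) = 272.12 +0.241 +2.650 = 275.012 m.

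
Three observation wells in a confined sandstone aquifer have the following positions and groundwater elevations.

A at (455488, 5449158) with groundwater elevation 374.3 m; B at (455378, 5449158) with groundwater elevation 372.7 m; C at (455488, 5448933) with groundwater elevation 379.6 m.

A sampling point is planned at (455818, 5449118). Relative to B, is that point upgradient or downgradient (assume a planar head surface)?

upgradient

∂h/∂x = (372.7 − 374.3) / (455378 − 455488) = +0.01455
∂h/∂y = (379.6 − 374.3) / (5448933 − 5449158) = -0.02356
Head at (455818, 5449118) = 374.3 + (+0.01455)·(330) + (-0.02356)·(-40) = 380.04 m.
That is higher than the 372.7 m at B, so the point is upgradient.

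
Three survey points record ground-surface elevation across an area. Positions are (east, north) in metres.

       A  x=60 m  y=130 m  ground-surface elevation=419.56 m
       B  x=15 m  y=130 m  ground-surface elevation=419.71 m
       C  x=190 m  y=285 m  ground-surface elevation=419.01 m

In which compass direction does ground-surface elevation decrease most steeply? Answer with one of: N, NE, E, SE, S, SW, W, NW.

E

With z = a·x + b·y + c and A as origin, the differences give:
  (-45)·a + 0·b = +0.15
  130·a + 155·b = -0.55
Eliminate b (×155 and ×0, subtract): -6975·a = 23.250 → a = ∂z/∂x = -0.003333
Back-substitute: b = ∂z/∂y = -0.0007527.
Steepest decrease is along −∇f = (+0.003333 E, +0.0007527 N) → east.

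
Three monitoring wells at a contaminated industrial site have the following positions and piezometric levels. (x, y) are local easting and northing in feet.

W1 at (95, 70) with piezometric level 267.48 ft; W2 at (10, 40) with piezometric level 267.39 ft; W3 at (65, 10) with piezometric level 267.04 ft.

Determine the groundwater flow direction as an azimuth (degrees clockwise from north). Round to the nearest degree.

167°

Taking W1 as reference: W2−W1 = (-85, -30, -0.09); W3−W1 = (-30, -60, -0.44).
Solve a·Δx + b·Δy = Δh: det = (-85)·(-60) − (-30)·(-30) = 4200.
∂h/∂x = [(-0.09)·(-60) − (-0.44)·(-30)] / 4200 = -0.001857
∂h/∂y = [(-85)·(-0.44) − (-30)·(-0.09)] / 4200 = +0.008262
Flow direction (−∇h) has components (+0.001857 E, -0.008262 N).
Azimuth = atan2(E, N) = atan2(+0.001857, -0.008262) = 167.3° ≈ 167°.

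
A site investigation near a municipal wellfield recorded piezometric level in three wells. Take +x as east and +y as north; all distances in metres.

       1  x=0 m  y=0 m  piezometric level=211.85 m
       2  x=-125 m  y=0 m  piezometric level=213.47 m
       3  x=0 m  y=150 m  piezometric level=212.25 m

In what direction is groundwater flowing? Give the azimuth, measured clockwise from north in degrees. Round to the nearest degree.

∂h/∂x = (213.47 − 211.85) / (-125 − 0) = -0.01296
∂h/∂y = (212.25 − 211.85) / (150 − 0) = +0.002667
Flow direction (−∇h) has components (+0.01296 E, -0.002667 N).
Azimuth = atan2(E, N) = atan2(+0.01296, -0.002667) = 101.6° ≈ 102°.

102°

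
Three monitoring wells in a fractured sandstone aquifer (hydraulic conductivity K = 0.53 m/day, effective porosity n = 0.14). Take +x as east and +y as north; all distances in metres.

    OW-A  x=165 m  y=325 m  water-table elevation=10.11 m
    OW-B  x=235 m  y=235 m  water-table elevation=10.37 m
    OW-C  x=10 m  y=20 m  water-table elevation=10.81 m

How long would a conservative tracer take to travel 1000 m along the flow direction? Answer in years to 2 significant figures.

280 years

With h = a·x + b·y + c and OW-A as origin, the differences give:
  70·a + (-90)·b = +0.26
  (-155)·a + (-305)·b = +0.70
Eliminate b (×(-305) and ×(-90), subtract): -35300·a = -16.300 → a = ∂h/∂x = +0.0004618
Back-substitute: b = ∂h/∂y = -0.002530.
|∇h| = √(0.0004618² + -0.002530²) = 0.002572
Seepage velocity v = K·i/n = 0.53 × 0.002572 / 0.14 = 0.009737 m/day.
t = 1000 / 0.009737 = 1.027e+05 days = 281 years.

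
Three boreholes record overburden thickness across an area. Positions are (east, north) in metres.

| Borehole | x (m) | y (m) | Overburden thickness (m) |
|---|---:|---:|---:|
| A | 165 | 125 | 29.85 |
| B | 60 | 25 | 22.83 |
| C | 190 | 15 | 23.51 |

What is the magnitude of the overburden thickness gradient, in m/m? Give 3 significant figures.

0.0607 m/m

With d = a·x + b·y + c and A as origin, the differences give:
  (-105)·a + (-100)·b = -7.02
  25·a + (-110)·b = -6.34
Eliminate b (×(-110) and ×(-100), subtract): 14050·a = 138.200 → a = ∂d/∂x = +0.009836
Back-substitute: b = ∂d/∂y = +0.05987.
|∇f| = √(0.009836² + 0.05987²) = 0.06067 m/m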